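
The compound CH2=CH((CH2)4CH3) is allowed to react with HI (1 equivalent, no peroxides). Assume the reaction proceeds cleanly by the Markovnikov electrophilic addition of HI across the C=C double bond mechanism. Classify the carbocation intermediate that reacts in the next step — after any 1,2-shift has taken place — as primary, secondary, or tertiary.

secondary

Step 1: Electrophilic addition begins with the π(C=C) electrons forming a bond to the proton of HI. Following Markovnikov's rule, the resulting cation is secondary. The H–I bond breaks heterolytically, releasing I⁻.
No single 1,2-shift to an adjacent carbon would give a more-substituted cation, so no rearrangement occurs.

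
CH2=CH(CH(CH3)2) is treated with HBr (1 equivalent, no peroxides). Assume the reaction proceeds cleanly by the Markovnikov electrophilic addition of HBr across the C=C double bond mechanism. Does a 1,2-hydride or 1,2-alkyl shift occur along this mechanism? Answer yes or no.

yes

The first-formed carbocation is secondary.
The adjacent isopropyl carbon already bears 2 other carbon substituents and has a hydrogen to migrate; after a 1,2-hydride shift from that carbon the positive charge sits on a tertiary centre.
Tertiary is more stable than secondary, so the shift occurs.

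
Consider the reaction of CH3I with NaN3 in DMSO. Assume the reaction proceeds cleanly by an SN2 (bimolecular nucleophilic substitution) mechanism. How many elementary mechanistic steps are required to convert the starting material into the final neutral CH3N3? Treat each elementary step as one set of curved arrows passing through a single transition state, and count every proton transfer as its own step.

1

Step 1: N3⁻ attacks the back face of the α-carbon while I⁻ departs with the C–I bonding pair — a single concerted displacement through a pentacoordinate transition state.
Total: 1 elementary step.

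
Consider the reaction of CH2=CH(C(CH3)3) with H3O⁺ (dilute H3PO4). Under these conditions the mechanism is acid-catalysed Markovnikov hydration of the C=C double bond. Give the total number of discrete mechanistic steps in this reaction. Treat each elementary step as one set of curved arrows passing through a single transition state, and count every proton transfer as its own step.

Step 1: The π electrons of the C=C bond attack a proton of H3O⁺; Markovnikov addition places the new C–H on the less-substituted alkene carbon, so the positive charge ends up on the more-substituted carbon — a secondary carbocation. H2O is released.
Step 2: Carbocation rearrangement: a 1,2-methyl shift from the adjacent tert-butyl carbon converts the initially-formed secondary cation into the more stable tertiary cation.
Step 3: Water acts as the nucleophile: an oxygen lone pair bonds to the cationic carbon, giving an oxonium-ion intermediate.
Step 4: Deprotonation of the oxonium ion by a water molecule delivers the neutral alcohol and regenerates the acid catalyst.
Total: 4 elementary steps.

4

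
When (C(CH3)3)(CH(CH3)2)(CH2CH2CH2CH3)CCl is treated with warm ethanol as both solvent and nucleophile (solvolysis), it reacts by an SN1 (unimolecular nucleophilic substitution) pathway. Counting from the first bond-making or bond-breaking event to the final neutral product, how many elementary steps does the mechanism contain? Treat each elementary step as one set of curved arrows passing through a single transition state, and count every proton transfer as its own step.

Step 1: The C–Cl bond breaks with both electrons going to the chloride; Cl⁻ leaves and a tertiary carbocation remains.
(No 1,2-shift: no single shift to an adjacent carbon would give a more stable cation.)
Step 2: A lone pair on the oxygen of CH3CH2OH attacks the carbocation, forming a new C–O σ-bond and an oxonium ion.
Step 3: Deprotonation of the oxonium oxygen by solvent ethanol yields the neutral ether.
Total: 3 elementary steps.

3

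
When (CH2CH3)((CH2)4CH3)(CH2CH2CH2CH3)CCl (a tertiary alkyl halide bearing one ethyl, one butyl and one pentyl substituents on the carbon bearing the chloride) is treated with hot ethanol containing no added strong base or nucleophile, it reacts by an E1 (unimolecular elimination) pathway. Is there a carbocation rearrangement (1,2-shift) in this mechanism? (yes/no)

The first-formed carbocation is tertiary.
No single 1,2-shift to an adjacent carbon would produce a more-substituted cation than the one already present, so no rearrangement occurs.

no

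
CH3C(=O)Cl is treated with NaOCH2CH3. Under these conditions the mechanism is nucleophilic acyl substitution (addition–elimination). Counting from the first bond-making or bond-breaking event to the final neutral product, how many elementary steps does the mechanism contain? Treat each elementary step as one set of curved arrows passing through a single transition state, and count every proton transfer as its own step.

Step 1: Nucleophilic addition of CH3CH2O⁻ to the acyl carbon breaks the π(C=O) bond and yields a tetrahedral, anionic intermediate.
Step 2: Elimination step: re-formation of the carbonyl π bond drives out Cl⁻, giving the new acyl compound.
Total: 2 elementary steps.

2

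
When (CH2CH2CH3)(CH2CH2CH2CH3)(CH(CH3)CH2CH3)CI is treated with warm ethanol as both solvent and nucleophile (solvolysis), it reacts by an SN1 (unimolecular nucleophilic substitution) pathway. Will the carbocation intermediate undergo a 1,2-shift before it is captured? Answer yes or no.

no

The first-formed carbocation is tertiary.
No single 1,2-shift to an adjacent carbon would produce a more-substituted cation than the one already present, so no rearrangement occurs.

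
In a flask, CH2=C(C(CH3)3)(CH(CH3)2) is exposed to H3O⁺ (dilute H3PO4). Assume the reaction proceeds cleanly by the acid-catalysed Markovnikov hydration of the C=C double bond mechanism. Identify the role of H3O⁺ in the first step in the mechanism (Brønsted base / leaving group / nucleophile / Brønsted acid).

Step 1: Electrophilic addition begins with the π(C=C) electrons forming a bond to the proton of H3O⁺. Following Markovnikov's rule, the resulting cation is tertiary. H2O is released.
H3O⁺ in the first step donates a proton in a proton-transfer step — a Brønsted acid.

Brønsted acid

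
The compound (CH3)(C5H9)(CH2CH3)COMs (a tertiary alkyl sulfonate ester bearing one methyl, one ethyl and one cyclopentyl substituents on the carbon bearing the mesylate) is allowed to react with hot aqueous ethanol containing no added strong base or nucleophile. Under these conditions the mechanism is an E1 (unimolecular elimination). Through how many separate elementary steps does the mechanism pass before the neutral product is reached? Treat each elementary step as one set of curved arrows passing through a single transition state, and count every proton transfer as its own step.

2

Step 1: The C–O bond breaks with both electrons going to the mesylate; MsO⁻ leaves and a tertiary carbocation remains.
(No 1,2-shift: no single shift to an adjacent carbon would give a more stable cation.)
Step 2: A water (or ethanol) molecule (solvent) deprotonates a β-carbon; as the C–H bond breaks, those electrons form the new alkene π bond.
Total: 2 elementary steps.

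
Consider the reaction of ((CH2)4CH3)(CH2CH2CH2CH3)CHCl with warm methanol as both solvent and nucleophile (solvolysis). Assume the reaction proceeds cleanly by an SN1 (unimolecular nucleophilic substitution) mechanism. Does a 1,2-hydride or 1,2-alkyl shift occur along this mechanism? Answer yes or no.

The first-formed carbocation is secondary.
No single 1,2-shift to an adjacent carbon would produce a more-substituted cation than the one already present, so no rearrangement occurs.

no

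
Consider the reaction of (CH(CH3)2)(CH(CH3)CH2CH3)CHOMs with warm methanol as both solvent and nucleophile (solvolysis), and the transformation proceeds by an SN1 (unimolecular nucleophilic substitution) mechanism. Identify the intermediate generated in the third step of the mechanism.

Step 1: Ionisation: the C–O σ-bond cleaves heterolytically; both bonding electrons depart with MsO⁻, leaving a secondary carbocation at the α-carbon.
Step 2: A hydride (H with its bonding pair) migrates from the adjacent isopropyl carbon to the cationic centre — a 1,2-hydride shift — upgrading the secondary cation to a tertiary one.
Step 3: A lone pair on the oxygen of CH3OH attacks the carbocation, forming a new C–O σ-bond and an oxonium ion.
After step 3 the species present is an oxonium ion.

oxonium ion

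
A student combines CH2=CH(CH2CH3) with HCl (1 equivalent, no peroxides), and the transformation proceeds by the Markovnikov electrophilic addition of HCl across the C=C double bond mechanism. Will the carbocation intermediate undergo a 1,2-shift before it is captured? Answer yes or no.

The first-formed carbocation is secondary.
No single 1,2-shift to an adjacent carbon would produce a more-substituted cation than the one already present, so no rearrangement occurs.

no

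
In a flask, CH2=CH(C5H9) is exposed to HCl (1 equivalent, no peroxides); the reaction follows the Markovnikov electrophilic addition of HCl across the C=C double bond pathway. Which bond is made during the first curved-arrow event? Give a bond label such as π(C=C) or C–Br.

Step 1: Protonation of the alkene by HCl: the π bond acts as the nucleophile and picks up H⁺, giving the more stable (Markovnikov) secondary carbocation. The H–Cl bond breaks heterolytically, releasing Cl⁻.
The bond formed in this step is the C–H bond.

C–H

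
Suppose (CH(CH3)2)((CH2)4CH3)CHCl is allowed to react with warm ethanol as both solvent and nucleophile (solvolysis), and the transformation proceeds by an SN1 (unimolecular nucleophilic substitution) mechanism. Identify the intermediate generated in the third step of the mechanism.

oxonium ion

Step 1: Rate-determining heterolysis of the C–Cl bond gives Cl⁻ and a secondary carbocation.
Step 2: Carbocation rearrangement: a 1,2-hydride shift from the adjacent isopropyl carbon converts the initially-formed secondary cation into the more stable tertiary cation.
Step 3: A lone pair on the oxygen of CH3CH2OH attacks the carbocation, forming a new C–O σ-bond and an oxonium ion.
After step 3 the species present is an oxonium ion.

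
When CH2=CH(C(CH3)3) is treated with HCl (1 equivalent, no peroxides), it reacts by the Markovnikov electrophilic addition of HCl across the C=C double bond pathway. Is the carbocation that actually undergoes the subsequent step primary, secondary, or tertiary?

Step 1: Electrophilic addition begins with the π(C=C) electrons forming a bond to the proton of HCl. Following Markovnikov's rule, the resulting cation is secondary. The H–Cl bond breaks heterolytically, releasing Cl⁻.
Step 2: Carbocation rearrangement: a 1,2-methyl shift from the adjacent tert-butyl carbon converts the initially-formed secondary cation into the more stable tertiary cation.
The cation rearranges from secondary to tertiary via a 1,2-methyl shift from the adjacent tert-butyl carbon; the tertiary cation is what reacts next.

tertiary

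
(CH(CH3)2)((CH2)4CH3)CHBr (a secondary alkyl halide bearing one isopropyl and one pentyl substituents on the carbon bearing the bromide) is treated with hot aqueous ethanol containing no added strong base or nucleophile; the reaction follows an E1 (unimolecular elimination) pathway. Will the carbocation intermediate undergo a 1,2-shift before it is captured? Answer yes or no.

yes

The first-formed carbocation is secondary.
The adjacent isopropyl carbon already bears 2 other carbon substituents and has a hydrogen to migrate; after a 1,2-hydride shift from that carbon the positive charge sits on a tertiary centre.
Tertiary is more stable than secondary, so the shift occurs.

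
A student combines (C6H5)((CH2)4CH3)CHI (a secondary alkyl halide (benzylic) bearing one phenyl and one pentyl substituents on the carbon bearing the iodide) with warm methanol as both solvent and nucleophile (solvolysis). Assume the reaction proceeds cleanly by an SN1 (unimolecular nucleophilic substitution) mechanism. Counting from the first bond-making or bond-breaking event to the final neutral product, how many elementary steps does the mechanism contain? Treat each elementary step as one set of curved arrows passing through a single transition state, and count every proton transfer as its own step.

Step 1: Unassisted departure of I⁻ (taking the C–I bonding pair) generates a secondary carbocation.
(No 1,2-shift: no single shift to an adjacent carbon would give a more stable cation.)
Step 2: A lone pair on the oxygen of CH3OH attacks the carbocation, forming a new C–O σ-bond and an oxonium ion.
Step 3: Proton transfer from the O–H of the oxonium ion to a solvent molecule delivers the neutral ether.
Total: 3 elementary steps.

3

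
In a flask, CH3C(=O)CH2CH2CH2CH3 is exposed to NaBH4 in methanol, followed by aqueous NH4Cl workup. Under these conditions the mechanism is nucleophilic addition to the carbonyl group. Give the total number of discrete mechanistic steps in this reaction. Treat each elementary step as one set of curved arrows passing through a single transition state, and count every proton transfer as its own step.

Step 1: Nucleophilic addition: H⁻ (delivered from BH4⁻) adds to the carbonyl carbon, pushing the π(C=O) electron pair onto oxygen and giving a tetrahedral alkoxide.
Step 2: On aqueous NH4Cl workup the alkoxide oxygen is protonated, giving an alcohol.
Total: 2 elementary steps.

2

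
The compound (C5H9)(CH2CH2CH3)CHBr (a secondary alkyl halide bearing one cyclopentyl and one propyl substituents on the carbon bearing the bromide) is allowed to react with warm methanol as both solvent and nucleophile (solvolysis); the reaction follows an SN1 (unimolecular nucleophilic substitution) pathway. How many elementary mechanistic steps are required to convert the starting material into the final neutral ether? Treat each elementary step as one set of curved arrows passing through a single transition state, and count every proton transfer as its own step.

Step 1: The C–Br bond breaks with both electrons going to the bromide; Br⁻ leaves and a secondary carbocation remains.
Step 2: A hydride (H with its bonding pair) migrates from the adjacent cyclopentyl carbon to the cationic centre — a 1,2-hydride shift — upgrading the secondary cation to a tertiary one.
Step 3: Nucleophilic capture: the oxygen of CH3OH bonds to the cationic carbon, producing an oxonium-ion intermediate.
Step 4: A second solvent molecule removes the proton on oxygen, giving the neutral ether product.
Total: 4 elementary steps.

4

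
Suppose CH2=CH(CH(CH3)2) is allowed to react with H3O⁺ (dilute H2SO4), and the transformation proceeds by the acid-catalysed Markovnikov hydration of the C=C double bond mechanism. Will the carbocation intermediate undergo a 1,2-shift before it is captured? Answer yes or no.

The first-formed carbocation is secondary.
The adjacent isopropyl carbon already bears 2 other carbon substituents and has a hydrogen to migrate; after a 1,2-hydride shift from that carbon the positive charge sits on a tertiary centre.
Tertiary is more stable than secondary, so the shift occurs.

yes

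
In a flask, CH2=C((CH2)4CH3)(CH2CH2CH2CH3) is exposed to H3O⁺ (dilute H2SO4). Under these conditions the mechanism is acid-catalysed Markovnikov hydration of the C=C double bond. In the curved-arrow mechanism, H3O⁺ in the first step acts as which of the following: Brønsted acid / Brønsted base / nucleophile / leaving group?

Step 1: Protonation of the alkene by H3O⁺: the π bond acts as the nucleophile and picks up H⁺, giving the more stable (Markovnikov) tertiary carbocation. H2O is released.
H3O⁺ in the first step donates a proton in a proton-transfer step — a Brønsted acid.

Brønsted acid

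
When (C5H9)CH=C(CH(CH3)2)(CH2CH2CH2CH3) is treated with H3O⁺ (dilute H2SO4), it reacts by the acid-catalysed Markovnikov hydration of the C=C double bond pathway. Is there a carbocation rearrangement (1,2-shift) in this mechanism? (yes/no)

The first-formed carbocation is tertiary.
No single 1,2-shift to an adjacent carbon would produce a more-substituted cation than the one already present, so no rearrangement occurs.

no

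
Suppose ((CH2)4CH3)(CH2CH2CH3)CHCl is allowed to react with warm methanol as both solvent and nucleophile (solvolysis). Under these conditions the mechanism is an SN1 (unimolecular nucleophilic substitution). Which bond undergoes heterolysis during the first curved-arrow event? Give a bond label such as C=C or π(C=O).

C–Cl

Step 1: The C–Cl bond breaks with both electrons going to the chloride; Cl⁻ leaves and a secondary carbocation remains.
The bond broken in this step is the C–Cl bond.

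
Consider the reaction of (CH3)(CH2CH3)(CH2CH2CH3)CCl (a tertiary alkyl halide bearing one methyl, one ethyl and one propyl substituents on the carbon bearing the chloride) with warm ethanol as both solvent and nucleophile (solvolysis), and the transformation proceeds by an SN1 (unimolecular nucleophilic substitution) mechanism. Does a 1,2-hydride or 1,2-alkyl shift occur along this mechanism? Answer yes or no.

no

The first-formed carbocation is tertiary.
No single 1,2-shift to an adjacent carbon would produce a more-substituted cation than the one already present, so no rearrangement occurs.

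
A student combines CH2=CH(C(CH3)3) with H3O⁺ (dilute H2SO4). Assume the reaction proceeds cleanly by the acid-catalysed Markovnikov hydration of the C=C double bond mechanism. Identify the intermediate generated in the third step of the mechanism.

oxonium ion

Step 1: Electrophilic addition begins with the π(C=C) electrons forming a bond to the proton of H3O⁺. Following Markovnikov's rule, the resulting cation is secondary. H2O is released.
Step 2: A 1,2-methyl shift from the adjacent tert-butyl carbon moves the positive charge from the secondary centre to an adjacent carbon, generating a more stable tertiary carbocation.
Step 3: Water acts as the nucleophile: an oxygen lone pair bonds to the cationic carbon, giving an oxonium-ion intermediate.
After step 3 the species present is an oxonium ion.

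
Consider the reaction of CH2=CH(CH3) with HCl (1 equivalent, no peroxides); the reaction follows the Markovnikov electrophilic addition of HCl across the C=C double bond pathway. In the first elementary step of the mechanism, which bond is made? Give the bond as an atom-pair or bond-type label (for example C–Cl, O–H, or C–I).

C–H

Step 1: Protonation of the alkene by HCl: the π bond acts as the nucleophile and picks up H⁺, giving the more stable (Markovnikov) secondary carbocation. The H–Cl bond breaks heterolytically, releasing Cl⁻.
The bond formed in this step is the C–H bond.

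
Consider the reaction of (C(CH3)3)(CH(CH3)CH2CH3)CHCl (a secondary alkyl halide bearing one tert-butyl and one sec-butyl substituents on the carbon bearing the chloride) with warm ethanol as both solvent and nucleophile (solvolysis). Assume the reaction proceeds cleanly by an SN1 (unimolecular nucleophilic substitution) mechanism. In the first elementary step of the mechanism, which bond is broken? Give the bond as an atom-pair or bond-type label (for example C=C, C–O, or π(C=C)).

C–Cl

Step 1: The C–Cl bond breaks with both electrons going to the chloride; Cl⁻ leaves and a secondary carbocation remains.
The bond broken in this step is the C–Cl bond.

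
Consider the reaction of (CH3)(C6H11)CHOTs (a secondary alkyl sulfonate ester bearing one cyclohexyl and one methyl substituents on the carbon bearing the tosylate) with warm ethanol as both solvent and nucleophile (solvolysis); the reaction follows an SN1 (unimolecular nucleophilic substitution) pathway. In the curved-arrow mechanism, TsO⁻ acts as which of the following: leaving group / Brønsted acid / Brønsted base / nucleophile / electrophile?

Step 1: Unassisted departure of TsO⁻ (taking the C–O bonding pair) generates a secondary carbocation.
TsO⁻ departs with both electrons of the breaking σ-bond — that is the definition of a leaving group.

leaving group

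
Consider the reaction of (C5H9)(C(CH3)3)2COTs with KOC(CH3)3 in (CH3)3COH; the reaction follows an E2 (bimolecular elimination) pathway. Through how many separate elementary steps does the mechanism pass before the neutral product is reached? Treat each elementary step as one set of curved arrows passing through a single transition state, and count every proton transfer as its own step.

1

Step 1: In one step, (CH3)3CO⁻ pulls off a β-proton, the C–O bond cleaves, and a C=C double bond forms between the α- and β-carbons (E2, anti elimination).
Total: 1 elementary step.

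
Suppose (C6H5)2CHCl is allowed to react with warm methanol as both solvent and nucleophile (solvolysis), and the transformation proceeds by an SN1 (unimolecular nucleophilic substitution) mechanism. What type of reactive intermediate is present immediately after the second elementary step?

Step 1: The C–Cl bond breaks with both electrons going to the chloride; Cl⁻ leaves and a secondary carbocation remains.
Step 2: A lone pair on the oxygen of CH3OH attacks the carbocation, forming a new C–O σ-bond and an oxonium ion.
After step 2 the species present is an oxonium ion.

oxonium ion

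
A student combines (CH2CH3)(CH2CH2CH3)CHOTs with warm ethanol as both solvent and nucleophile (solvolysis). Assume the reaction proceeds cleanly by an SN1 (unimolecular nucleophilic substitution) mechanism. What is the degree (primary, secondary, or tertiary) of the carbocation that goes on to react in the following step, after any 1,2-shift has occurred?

secondary

Step 1: The C–O bond breaks with both electrons going to the tosylate; TsO⁻ leaves and a secondary carbocation remains.
No single 1,2-shift to an adjacent carbon would give a more-substituted cation, so no rearrangement occurs.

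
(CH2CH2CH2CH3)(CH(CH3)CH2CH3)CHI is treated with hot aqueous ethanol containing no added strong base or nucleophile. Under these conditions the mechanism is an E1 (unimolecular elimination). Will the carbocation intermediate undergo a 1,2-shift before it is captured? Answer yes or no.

The first-formed carbocation is secondary.
The adjacent sec-butyl carbon already bears 2 other carbon substituents and has a hydrogen to migrate; after a 1,2-hydride shift from that carbon the positive charge sits on a tertiary centre.
Tertiary is more stable than secondary, so the shift occurs.

yes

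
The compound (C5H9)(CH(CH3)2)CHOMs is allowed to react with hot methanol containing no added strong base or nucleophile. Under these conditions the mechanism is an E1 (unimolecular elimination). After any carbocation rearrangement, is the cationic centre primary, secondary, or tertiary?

tertiary

Step 1: Unassisted departure of MsO⁻ (taking the C–O bonding pair) generates a secondary carbocation.
Step 2: Carbocation rearrangement: a 1,2-hydride shift from the adjacent isopropyl carbon converts the initially-formed secondary cation into the more stable tertiary cation.
The cation rearranges from secondary to tertiary via a 1,2-hydride shift from the adjacent isopropyl carbon; the tertiary cation is what reacts next.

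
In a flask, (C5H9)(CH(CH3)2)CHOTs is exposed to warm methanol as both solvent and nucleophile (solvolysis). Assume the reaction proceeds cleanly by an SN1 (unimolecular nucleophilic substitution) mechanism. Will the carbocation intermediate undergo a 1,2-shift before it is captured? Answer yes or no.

yes

The first-formed carbocation is secondary.
The adjacent isopropyl carbon already bears 2 other carbon substituents and has a hydrogen to migrate; after a 1,2-hydride shift from that carbon the positive charge sits on a tertiary centre.
Tertiary is more stable than secondary, so the shift occurs.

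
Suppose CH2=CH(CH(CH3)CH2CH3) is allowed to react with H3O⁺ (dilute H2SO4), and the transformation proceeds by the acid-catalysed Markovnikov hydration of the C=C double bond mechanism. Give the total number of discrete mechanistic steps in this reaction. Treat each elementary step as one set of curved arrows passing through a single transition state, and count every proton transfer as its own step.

4

Step 1: Electrophilic addition begins with the π(C=C) electrons forming a bond to the proton of H3O⁺. Following Markovnikov's rule, the resulting cation is secondary. H2O is released.
Step 2: A hydride (H with its bonding pair) migrates from the adjacent sec-butyl carbon to the cationic centre — a 1,2-hydride shift — upgrading the secondary cation to a tertiary one.
Step 3: Water acts as the nucleophile: an oxygen lone pair bonds to the cationic carbon, giving an oxonium-ion intermediate.
Step 4: Proton transfer from the O–H of the oxonium ion to H2O completes the catalytic cycle and yields the alcohol.
Total: 4 elementary steps.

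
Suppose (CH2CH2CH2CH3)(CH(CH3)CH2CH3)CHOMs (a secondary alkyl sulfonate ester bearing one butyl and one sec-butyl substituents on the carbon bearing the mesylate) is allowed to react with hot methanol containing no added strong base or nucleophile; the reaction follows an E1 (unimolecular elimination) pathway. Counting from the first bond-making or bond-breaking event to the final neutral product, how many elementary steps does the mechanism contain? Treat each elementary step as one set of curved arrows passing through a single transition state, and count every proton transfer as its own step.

Step 1: The C–O bond breaks with both electrons going to the mesylate; MsO⁻ leaves and a secondary carbocation remains.
Step 2: A hydride (H with its bonding pair) migrates from the adjacent sec-butyl carbon to the cationic centre — a 1,2-hydride shift — upgrading the secondary cation to a tertiary one.
Step 3: A methanol molecule (solvent) deprotonates a β-carbon; as the C–H bond breaks, those electrons form the new alkene π bond.
Total: 3 elementary steps.

3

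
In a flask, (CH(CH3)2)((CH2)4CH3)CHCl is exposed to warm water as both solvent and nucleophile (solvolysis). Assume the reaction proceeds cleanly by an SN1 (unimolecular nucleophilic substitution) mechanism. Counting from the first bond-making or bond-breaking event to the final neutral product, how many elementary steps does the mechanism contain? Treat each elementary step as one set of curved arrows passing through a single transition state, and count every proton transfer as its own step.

4

Step 1: Unassisted departure of Cl⁻ (taking the C–Cl bonding pair) generates a secondary carbocation.
Step 2: A 1,2-hydride shift from the adjacent isopropyl carbon moves the positive charge from the secondary centre to an adjacent carbon, generating a more stable tertiary carbocation.
Step 3: A lone pair on the oxygen of H2O attacks the carbocation, forming a new C–O σ-bond and an oxonium ion.
Step 4: Proton transfer from the O–H of the oxonium ion to a solvent molecule delivers the neutral alcohol.
Total: 4 elementary steps.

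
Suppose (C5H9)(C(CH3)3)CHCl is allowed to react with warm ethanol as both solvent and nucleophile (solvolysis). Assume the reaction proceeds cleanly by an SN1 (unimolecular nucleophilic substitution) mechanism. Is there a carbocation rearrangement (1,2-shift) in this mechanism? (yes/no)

The first-formed carbocation is secondary.
The adjacent cyclopentyl carbon already bears 2 other carbon substituents and has a hydrogen to migrate; after a 1,2-hydride shift from that carbon the positive charge sits on a tertiary centre.
Tertiary is more stable than secondary, so the shift occurs.

yes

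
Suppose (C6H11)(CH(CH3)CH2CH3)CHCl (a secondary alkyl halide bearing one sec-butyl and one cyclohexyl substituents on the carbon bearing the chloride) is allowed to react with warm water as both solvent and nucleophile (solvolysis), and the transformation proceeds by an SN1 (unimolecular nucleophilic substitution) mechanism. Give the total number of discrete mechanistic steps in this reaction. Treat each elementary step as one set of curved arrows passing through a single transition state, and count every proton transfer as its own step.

Step 1: Unassisted departure of Cl⁻ (taking the C–Cl bonding pair) generates a secondary carbocation.
Step 2: Carbocation rearrangement: a 1,2-hydride shift from the adjacent sec-butyl carbon converts the initially-formed secondary cation into the more stable tertiary cation.
Step 3: H2O donates an oxygen lone pair into the empty p orbital of the cation, giving a protonated alcohol (an oxonium ion).
Step 4: Proton transfer from the O–H of the oxonium ion to a solvent molecule delivers the neutral alcohol.
Total: 4 elementary steps.

4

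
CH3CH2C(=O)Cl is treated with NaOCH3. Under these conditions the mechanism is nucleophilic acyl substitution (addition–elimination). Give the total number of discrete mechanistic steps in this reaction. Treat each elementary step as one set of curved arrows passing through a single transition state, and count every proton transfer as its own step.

2

Step 1: A lone pair on the O of CH3O⁻ attacks the electrophilic acyl carbon; the π(C=O) electrons move onto oxygen, giving a tetrahedral intermediate.
Step 2: Collapse of the tetrahedral intermediate: the alkoxide oxygen pushes its lone pair back to re-form C=O while Cl⁻ leaves.
Total: 2 elementary steps.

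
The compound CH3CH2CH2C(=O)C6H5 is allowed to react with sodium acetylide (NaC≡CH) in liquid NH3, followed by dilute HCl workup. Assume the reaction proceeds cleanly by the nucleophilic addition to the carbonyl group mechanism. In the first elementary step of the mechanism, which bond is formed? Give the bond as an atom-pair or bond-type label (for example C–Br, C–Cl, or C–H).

Step 1: HC≡C⁻ attacks the sp² carbonyl carbon; the C=O π bond breaks and the electrons end up as a lone pair on the alkoxide oxygen of the tetrahedral intermediate.
The bond formed in this step is the C–C bond.

C–C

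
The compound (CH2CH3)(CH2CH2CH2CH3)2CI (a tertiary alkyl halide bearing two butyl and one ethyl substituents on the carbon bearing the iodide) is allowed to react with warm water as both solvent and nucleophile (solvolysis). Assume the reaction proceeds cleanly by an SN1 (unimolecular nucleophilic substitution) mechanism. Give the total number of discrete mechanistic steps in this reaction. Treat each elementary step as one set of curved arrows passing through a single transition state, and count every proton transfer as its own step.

Step 1: The C–I bond breaks with both electrons going to the iodide; I⁻ leaves and a tertiary carbocation remains.
(No 1,2-shift: no single shift to an adjacent carbon would give a more stable cation.)
Step 2: Nucleophilic capture: the oxygen of H2O bonds to the cationic carbon, producing an oxonium-ion intermediate.
Step 3: Proton transfer from the O–H of the oxonium ion to a solvent molecule delivers the neutral alcohol.
Total: 3 elementary steps.

3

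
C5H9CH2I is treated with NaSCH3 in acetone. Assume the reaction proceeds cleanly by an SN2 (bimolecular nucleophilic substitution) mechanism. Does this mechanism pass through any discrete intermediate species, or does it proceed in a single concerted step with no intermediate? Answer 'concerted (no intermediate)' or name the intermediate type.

CH3S⁻ attacks the back face of the α-carbon while I⁻ departs with the C–I bonding pair — a single concerted displacement through a pentacoordinate transition state.
All bond changes occur in one transition state; no discrete intermediate is formed.

concerted (no intermediate)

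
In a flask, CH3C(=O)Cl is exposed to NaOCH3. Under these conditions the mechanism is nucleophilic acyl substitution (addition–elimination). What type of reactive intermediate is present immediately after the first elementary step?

Step 1: Nucleophilic addition of CH3O⁻ to the acyl carbon breaks the π(C=O) bond and yields a tetrahedral, anionic intermediate.
After step 1 the species present is a tetrahedral intermediate.

tetrahedral intermediate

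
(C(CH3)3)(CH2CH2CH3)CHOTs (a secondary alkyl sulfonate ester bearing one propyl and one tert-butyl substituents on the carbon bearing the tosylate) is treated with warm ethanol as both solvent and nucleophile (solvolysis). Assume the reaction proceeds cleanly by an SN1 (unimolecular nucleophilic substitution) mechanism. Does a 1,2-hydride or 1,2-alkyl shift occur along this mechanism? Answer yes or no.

The first-formed carbocation is secondary.
The adjacent tert-butyl carbon has no hydrogen but bears methyl groups; migration of one methyl with its bonding pair (a 1,2-methyl shift) places the charge on a tertiary centre.
Tertiary is more stable than secondary, so the shift occurs.

yes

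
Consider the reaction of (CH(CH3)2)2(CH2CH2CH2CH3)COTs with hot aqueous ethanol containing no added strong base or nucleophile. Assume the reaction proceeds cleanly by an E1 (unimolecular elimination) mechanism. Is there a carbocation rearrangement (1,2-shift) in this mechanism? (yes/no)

no

The first-formed carbocation is tertiary.
No single 1,2-shift to an adjacent carbon would produce a more-substituted cation than the one already present, so no rearrangement occurs.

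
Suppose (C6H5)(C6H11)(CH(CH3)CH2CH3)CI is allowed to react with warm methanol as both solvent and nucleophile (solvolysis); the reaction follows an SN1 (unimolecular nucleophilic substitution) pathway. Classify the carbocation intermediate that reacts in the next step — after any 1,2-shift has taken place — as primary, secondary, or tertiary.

Step 1: Ionisation: the C–I σ-bond cleaves heterolytically; both bonding electrons depart with I⁻, leaving a tertiary carbocation at the α-carbon.
No single 1,2-shift to an adjacent carbon would give a more-substituted cation, so no rearrangement occurs.

tertiary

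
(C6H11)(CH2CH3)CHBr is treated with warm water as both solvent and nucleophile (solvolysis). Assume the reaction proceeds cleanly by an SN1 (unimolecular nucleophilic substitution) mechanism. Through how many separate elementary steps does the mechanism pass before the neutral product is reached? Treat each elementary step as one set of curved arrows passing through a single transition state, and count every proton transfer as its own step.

4

Step 1: Rate-determining heterolysis of the C–Br bond gives Br⁻ and a secondary carbocation.
Step 2: Carbocation rearrangement: a 1,2-hydride shift from the adjacent cyclohexyl carbon converts the initially-formed secondary cation into the more stable tertiary cation.
Step 3: H2O donates an oxygen lone pair into the empty p orbital of the cation, giving a protonated alcohol (an oxonium ion).
Step 4: Deprotonation of the oxonium oxygen by solvent water yields the neutral alcohol.
Total: 4 elementary steps.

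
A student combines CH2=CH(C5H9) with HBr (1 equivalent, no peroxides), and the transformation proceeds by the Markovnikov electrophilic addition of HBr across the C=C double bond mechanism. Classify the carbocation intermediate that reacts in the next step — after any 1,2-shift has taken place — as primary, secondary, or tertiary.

tertiary

Step 1: The π electrons of the C=C bond attack a proton of HBr; Markovnikov addition places the new C–H on the less-substituted alkene carbon, so the positive charge ends up on the more-substituted carbon — a secondary carbocation. The H–Br bond breaks heterolytically, releasing Br⁻.
Step 2: Carbocation rearrangement: a 1,2-hydride shift from the adjacent cyclopentyl carbon converts the initially-formed secondary cation into the more stable tertiary cation.
The cation rearranges from secondary to tertiary via a 1,2-hydride shift from the adjacent cyclopentyl carbon; the tertiary cation is what reacts next.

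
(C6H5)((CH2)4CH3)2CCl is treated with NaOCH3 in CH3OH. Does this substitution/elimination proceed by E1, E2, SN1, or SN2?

Conditions: a strong base with a tertiary substrate bearing a β-hydrogen.
These conditions are the textbook signature of the E2 pathway.
A strong (often hindered) base removes a β-H in concert with loss of the leaving group — bimolecular elimination.

E2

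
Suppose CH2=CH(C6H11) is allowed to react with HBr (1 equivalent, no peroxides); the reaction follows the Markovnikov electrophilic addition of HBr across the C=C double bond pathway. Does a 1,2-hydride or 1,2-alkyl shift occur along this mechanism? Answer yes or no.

The first-formed carbocation is secondary.
The adjacent cyclohexyl carbon already bears 2 other carbon substituents and has a hydrogen to migrate; after a 1,2-hydride shift from that carbon the positive charge sits on a tertiary centre.
Tertiary is more stable than secondary, so the shift occurs.

yes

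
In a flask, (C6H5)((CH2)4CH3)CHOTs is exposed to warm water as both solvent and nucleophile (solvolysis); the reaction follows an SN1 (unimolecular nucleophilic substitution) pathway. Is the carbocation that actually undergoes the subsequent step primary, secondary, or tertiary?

Step 1: Ionisation: the C–O σ-bond cleaves heterolytically; both bonding electrons depart with TsO⁻, leaving a secondary carbocation at the α-carbon.
No single 1,2-shift to an adjacent carbon would give a more-substituted cation, so no rearrangement occurs.

secondary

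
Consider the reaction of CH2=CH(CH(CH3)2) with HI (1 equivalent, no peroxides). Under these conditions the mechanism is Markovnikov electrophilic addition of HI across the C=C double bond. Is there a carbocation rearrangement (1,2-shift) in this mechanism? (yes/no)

yes

The first-formed carbocation is secondary.
The adjacent isopropyl carbon already bears 2 other carbon substituents and has a hydrogen to migrate; after a 1,2-hydride shift from that carbon the positive charge sits on a tertiary centre.
Tertiary is more stable than secondary, so the shift occurs.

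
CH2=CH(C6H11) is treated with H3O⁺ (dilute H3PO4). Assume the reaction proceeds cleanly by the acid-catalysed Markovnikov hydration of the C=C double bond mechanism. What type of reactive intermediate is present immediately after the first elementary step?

secondary carbocation

Step 1: Electrophilic addition begins with the π(C=C) electrons forming a bond to the proton of H3O⁺. Following Markovnikov's rule, the resulting cation is secondary. H2O is released.
After step 1 the species present is a secondary carbocation.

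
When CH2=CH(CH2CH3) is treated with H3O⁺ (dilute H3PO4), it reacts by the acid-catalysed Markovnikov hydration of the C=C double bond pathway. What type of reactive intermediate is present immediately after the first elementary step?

secondary carbocation

Step 1: Electrophilic addition begins with the π(C=C) electrons forming a bond to the proton of H3O⁺. Following Markovnikov's rule, the resulting cation is secondary. H2O is released.
After step 1 the species present is a secondary carbocation.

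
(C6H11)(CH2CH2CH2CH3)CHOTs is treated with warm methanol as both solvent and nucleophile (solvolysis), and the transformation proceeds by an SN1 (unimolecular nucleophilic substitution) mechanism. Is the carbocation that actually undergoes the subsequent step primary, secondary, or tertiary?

tertiary

Step 1: Unassisted departure of TsO⁻ (taking the C–O bonding pair) generates a secondary carbocation.
Step 2: Carbocation rearrangement: a 1,2-hydride shift from the adjacent cyclohexyl carbon converts the initially-formed secondary cation into the more stable tertiary cation.
The cation rearranges from secondary to tertiary via a 1,2-hydride shift from the adjacent cyclohexyl carbon; the tertiary cation is what reacts next.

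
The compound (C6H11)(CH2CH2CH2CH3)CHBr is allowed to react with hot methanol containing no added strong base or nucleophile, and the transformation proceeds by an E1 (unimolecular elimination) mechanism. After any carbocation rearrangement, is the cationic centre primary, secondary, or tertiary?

tertiary

Step 1: The C–Br bond breaks with both electrons going to the bromide; Br⁻ leaves and a secondary carbocation remains.
Step 2: A hydride (H with its bonding pair) migrates from the adjacent cyclohexyl carbon to the cationic centre — a 1,2-hydride shift — upgrading the secondary cation to a tertiary one.
The cation rearranges from secondary to tertiary via a 1,2-hydride shift from the adjacent cyclohexyl carbon; the tertiary cation is what reacts next.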